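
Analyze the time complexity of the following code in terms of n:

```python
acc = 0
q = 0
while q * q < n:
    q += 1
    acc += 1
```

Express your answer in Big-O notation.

Each loop level contributes: √n. Multiplying the contributions gives O(√n).

Answer: O(√n)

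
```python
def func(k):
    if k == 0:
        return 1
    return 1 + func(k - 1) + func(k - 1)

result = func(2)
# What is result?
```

func(k) = 1 + 2·func(k-1), func(0)=1. Closed form: (1+1)·2^2 - 1 = 7.

Answer: 7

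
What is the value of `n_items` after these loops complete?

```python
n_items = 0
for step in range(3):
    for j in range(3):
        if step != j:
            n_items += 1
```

3² - 3 (exclude diagonal)
`n_items` takes the values: 0 → 1 → 2 → 3 → 4 → 5 → 6

Answer: 6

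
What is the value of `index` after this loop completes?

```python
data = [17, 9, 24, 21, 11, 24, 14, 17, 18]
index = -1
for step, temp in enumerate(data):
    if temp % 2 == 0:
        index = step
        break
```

First even number index in [17, 9, 24, 21, 11, 24, 14, 17, 18]
`index` takes the values: -1 → 2

Answer: 2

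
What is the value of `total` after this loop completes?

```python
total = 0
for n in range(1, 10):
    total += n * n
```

Sum of squares 1² to 9² = 285
`total` takes the values: 0 → 1 → 5 → 14 → 30 → 55 → 91 → 140 → 204 → 285

Answer: 285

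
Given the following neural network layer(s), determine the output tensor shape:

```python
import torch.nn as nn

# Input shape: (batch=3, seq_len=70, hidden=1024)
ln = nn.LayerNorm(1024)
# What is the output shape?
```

Input: (3, 70, 1024) -> Output: (3, 70, 1024)

Answer: (3, 70, 1024)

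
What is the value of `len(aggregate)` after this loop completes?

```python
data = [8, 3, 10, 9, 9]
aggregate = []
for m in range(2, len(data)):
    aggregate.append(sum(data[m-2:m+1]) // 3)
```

Number of 3-element averages
`aggregate` takes the values: [] → [7] → [7, 7] → [7, 7, 9]
So `len(aggregate)` = 3

Answer: 3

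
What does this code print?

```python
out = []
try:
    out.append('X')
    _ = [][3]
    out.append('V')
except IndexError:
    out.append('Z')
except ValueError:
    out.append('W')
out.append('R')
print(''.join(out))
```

Execution trace: 'X' (try body) → 'Z' (except IndexError) → 'R' (after the try/except). Output: XZR

Answer: XZR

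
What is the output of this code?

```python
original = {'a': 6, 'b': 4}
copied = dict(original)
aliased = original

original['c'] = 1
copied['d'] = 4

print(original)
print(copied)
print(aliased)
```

Key concept: dict() creates copy, assignment creates alias.
Step by step:
`original = {'a': 6, 'b': 4}` → original = {'a': 6, 'b': 4}
`copied = dict(original)` → copied = {'a': 6, 'b': 4}
`aliased = original` → aliased = {'a': 6, 'b': 4} (same object as original)
`original['c'] = 1` → original = {'a': 6, 'b': 4, 'c': 1} (same object as aliased); aliased = {'a': 6, 'b': 4, 'c': 1} (same object as original)
`copied['d'] = 4` → copied = {'a': 6, 'b': 4, 'd': 4}
`print(original)` → prints {'a': 6, 'b': 4, 'c': 1}
`print(copied)` → prints {'a': 6, 'b': 4, 'd': 4}
`print(aliased)` → prints {'a': 6, 'b': 4, 'c': 1}

Answer:
{'a': 6, 'b': 4, 'c': 1}
{'a': 6, 'b': 4, 'd': 4}
{'a': 6, 'b': 4, 'c': 1}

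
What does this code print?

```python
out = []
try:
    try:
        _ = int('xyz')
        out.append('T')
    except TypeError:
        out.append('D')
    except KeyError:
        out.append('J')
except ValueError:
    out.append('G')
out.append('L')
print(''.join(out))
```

Execution trace: 'G' (outer except ValueError) → 'L' (after the try/except). Output: GL

Answer: GL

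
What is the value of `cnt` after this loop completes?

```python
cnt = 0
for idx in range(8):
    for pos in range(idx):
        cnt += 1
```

Triangle number: 0+1+2+...+7
`cnt` takes the values: 0 → 1 → 2 → 3 → 4 → 5 → 6 → 7 → 8 → 9 → 10 → 11 → 12 → 13 → 14 → 15 → 16 → 17 → 18 → 19 → 20 → 21 → 22 → 23 → 24 → 25 → 26 → 27 → 28

Answer: 28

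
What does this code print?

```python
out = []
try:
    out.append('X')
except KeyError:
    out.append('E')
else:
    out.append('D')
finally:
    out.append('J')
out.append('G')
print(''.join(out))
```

Execution trace: 'X' (try body, no exception) → 'D' (else) → 'J' (finally) → 'G' (after the try/except). Output: XDJG

Answer: XDJG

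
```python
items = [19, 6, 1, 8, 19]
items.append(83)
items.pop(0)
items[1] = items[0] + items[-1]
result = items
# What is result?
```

Trace:
`items = [19, 6, 1, 8, 19]` → items = [19, 6, 1, 8, 19]
`items.append(83)` → items = [19, 6, 1, 8, 19, 83]
`items.pop(0)` → items = [6, 1, 8, 19, 83]
`items[1] = items[0] + items[-1]` → items = [6, 89, 8, 19, 83]
`result = items` → result = [6, 89, 8, 19, 83]
So result = [6, 89, 8, 19, 83]

Answer: [6, 89, 8, 19, 83]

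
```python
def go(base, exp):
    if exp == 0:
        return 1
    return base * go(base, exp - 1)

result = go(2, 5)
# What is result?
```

go(2, 5) = 2 * 2 * 2 * 2 * 2 = 32

Answer: 32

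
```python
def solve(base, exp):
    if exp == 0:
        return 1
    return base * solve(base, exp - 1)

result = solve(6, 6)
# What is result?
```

solve(6, 6) = 6 * 6 * 6 * 6 * 6 * 6 = 46656

Answer: 46656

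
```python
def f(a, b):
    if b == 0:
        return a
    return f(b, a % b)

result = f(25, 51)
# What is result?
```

f(25, 51) -> f(51, 25) -> f(25, 1) -> f(1, 0) -> 1

Answer: 1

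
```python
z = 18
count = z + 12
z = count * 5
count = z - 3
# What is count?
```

Trace:
`z = 18` → z = 18
`count = z + 12` → count = 30
`z = count * 5` → z = 150
`count = z - 3` → count = 147
So count = 147

Answer: 147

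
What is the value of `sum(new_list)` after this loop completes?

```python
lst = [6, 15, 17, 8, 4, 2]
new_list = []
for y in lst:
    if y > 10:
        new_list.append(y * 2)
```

Sum of doubled values > 10
`new_list` takes the values: [] → [30] → [30, 34]
So `sum(new_list)` = 64

Answer: 64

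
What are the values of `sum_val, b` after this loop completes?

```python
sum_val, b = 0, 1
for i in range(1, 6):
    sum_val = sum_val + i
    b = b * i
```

Sum and factorial of 1 to 5
`sum_val, b` takes the values: (0, 1) → (1, 1) → (3, 1) → (3, 2) → (6, 2) → (6, 6) → (10, 6) → (10, 24) → (15, 24) → (15, 120)

Answer: 15, 120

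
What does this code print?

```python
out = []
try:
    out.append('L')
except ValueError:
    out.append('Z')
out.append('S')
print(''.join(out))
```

Execution trace: 'L' (try body, no exception) → 'S' (after the try/except). Output: LS

Answer: LS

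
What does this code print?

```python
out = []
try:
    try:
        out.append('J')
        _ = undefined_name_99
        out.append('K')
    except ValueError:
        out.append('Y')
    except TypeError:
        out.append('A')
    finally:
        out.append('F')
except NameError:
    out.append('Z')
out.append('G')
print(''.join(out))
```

Execution trace: 'J' (try body) → 'F' (finally) → 'Z' (outer except NameError) → 'G' (after the try/except). Output: JFZG

Answer: JFZG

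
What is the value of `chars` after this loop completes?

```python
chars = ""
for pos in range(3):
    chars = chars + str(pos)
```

Concatenate digits 0 to 2
`chars` takes the values: "" → "0" → "01" → "012"

Answer: "012"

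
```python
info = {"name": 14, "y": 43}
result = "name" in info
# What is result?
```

Trace:
`info = {"name": 14, "y": 43}` → info = {'name': 14, 'y': 43}
`result = "name" in info` → result = True
So result = True

Answer: True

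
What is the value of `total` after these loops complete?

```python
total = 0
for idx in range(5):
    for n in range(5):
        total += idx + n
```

Sum of all idx+n for idx,n in 5x5
`total` takes the values: 0 → 1 → 3 → 6 → 10 → 11 → 13 → 16 → 20 → 25 → 27 → 30 → 34 → 39 → 45 → 48 → 52 → 57 → 63 → 70 → 74 → 79 → 85 → 92 → 100

Answer: 100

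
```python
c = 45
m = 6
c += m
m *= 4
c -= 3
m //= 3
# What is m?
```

Trace:
`c = 45` → c = 45
`m = 6` → m = 6
`c += m` → c = 51
`m *= 4` → m = 24
`c -= 3` → c = 48
`m //= 3` → m = 8
So m = 8

Answer: 8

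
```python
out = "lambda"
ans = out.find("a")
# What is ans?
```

Trace:
`out = "lambda"` → out = 'lambda'
`ans = out.find("a")` → ans = 1
So ans = 1

Answer: 1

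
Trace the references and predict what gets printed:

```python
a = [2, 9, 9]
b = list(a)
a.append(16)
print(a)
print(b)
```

Key concept: list() constructor creates copy.
Step by step:
`a = [2, 9, 9]` → a = [2, 9, 9]
`b = list(a)` → b = [2, 9, 9]
`a.append(16)` → a = [2, 9, 9, 16]
`print(a)` → prints [2, 9, 9, 16]
`print(b)` → prints [2, 9, 9]

Answer:
[2, 9, 9, 16]
[2, 9, 9]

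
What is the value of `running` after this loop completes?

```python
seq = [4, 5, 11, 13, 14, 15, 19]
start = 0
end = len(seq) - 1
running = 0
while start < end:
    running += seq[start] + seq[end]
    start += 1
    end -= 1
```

Sum of pairs from ends
`running` takes the values: 0 → 23 → 43 → 68

Answer: 68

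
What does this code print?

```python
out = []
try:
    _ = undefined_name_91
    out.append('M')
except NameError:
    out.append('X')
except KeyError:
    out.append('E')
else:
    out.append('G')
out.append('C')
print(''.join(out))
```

Execution trace: 'X' (except NameError) → 'C' (after the try/except). Output: XC

Answer: XC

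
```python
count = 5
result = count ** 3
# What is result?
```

Trace:
`count = 5` → count = 5
`result = count ** 3` → result = 125
So result = 125

Answer: 125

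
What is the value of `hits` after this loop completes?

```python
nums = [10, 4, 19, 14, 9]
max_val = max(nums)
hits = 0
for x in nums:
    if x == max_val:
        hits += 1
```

Count of max value 19 in [10, 4, 19, 14, 9]
`hits` takes the values: 0 → 1

Answer: 1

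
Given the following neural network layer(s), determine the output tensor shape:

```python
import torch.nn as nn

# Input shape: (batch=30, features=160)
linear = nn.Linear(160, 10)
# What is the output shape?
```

Input: (30, 160) -> Output: (30, 10)

Answer: (30, 10)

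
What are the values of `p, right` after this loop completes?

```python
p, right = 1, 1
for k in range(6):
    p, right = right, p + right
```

Fibonacci: after 6 iterations
`p, right` takes the values: (1, 1) → (1, 2) → (2, 3) → (3, 5) → (5, 8) → (8, 13) → (13, 21)

Answer: 13, 21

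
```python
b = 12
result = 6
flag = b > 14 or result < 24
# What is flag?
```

Trace:
`b = 12` → b = 12
`result = 6` → result = 6
`flag = b > 14 or result < 24` → flag = True
So flag = True

Answer: True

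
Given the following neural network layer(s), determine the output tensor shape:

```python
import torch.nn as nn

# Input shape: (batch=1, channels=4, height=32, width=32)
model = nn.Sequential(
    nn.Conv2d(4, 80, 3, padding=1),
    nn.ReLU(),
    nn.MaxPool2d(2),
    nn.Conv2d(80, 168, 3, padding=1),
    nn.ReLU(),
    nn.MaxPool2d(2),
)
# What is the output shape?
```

Input: (1, 4, 32, 32) -> after first Conv2d: (1, 80, 32, 32) -> after first MaxPool2d: (1, 80, 16, 16) -> after second Conv2d: (1, 168, 16, 16) -> Output: (1, 168, 8, 8)

Answer: (1, 168, 8, 8)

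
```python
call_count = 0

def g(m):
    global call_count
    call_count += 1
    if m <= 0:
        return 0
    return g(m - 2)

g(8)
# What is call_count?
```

Linear recursion stepping by 2: 5 calls from m=8 down to ≤0.

Answer: 5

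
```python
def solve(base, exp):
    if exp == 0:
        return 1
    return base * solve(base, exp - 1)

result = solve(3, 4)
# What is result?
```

solve(3, 4) = 3 * 3 * 3 * 3 = 81

Answer: 81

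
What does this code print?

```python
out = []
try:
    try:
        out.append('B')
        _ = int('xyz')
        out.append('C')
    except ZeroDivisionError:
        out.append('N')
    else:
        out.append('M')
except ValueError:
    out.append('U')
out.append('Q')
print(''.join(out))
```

Execution trace: 'B' (inner try body) → 'U' (outer except ValueError) → 'Q' (after the try/except). Output: BUQ

Answer: BUQ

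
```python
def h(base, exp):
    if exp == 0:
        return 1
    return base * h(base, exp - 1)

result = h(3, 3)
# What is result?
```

h(3, 3) = 3 * 3 * 3 = 27

Answer: 27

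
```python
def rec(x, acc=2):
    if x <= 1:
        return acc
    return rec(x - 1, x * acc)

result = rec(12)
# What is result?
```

Accumulator trace (n, acc): (12, 2) -> (11, 24) -> (10, 264) -> (9, 2640) -> (8, 23760) -> (7, 190080) -> (6, 1330560) -> (5, 7983360) -> (4, 39916800) -> (3, 159667200) -> (2, 479001600) -> (1, 958003200) -> return 958003200

Answer: 958003200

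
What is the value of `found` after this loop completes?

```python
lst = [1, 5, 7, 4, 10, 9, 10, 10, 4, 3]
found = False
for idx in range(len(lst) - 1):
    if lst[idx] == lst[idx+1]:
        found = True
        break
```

Check consecutive duplicates in [1, 5, 7, 4, 10, 9, 10, 10, 4, 3]
`found` takes the values: False → True

Answer: True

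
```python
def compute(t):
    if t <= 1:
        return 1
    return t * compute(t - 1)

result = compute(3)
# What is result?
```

compute(3) = 3 * 2 * 1 = 6

Answer: 6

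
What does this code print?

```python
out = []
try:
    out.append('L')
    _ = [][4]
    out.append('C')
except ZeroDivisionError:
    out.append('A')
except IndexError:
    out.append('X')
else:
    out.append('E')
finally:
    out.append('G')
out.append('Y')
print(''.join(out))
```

Execution trace: 'L' (try body) → 'X' (except IndexError) → 'G' (finally) → 'Y' (after the try/except). Output: LXGY

Answer: LXGY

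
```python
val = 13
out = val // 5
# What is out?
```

Trace:
`val = 13` → val = 13
`out = val // 5` → out = 2
So out = 2

Answer: 2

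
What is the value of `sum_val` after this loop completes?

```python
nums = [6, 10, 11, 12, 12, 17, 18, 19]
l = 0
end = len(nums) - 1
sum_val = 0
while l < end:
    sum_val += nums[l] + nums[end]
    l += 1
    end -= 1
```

Sum of pairs from ends
`sum_val` takes the values: 0 → 25 → 53 → 81 → 105

Answer: 105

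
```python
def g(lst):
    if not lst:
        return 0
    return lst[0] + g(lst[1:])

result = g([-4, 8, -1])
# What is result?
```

(-4) + 8 + (-1) + 0 = 3

Answer: 3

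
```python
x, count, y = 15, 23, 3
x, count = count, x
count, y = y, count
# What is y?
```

Trace:
`x, count, y = 15, 23, 3` → x = 15; count = 23; y = 3
`x, count = count, x` → x = 23; count = 15
`count, y = y, count` → count = 3; y = 15
So y = 15

Answer: 15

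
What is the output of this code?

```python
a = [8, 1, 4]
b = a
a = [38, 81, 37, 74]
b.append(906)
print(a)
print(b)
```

Key concept: rebinding vs mutation: a is rebound to a new list, b still points at the original.
Step by step:
`a = [8, 1, 4]` → a = [8, 1, 4]
`b = a` → b = [8, 1, 4] (same object as a)
`a = [38, 81, 37, 74]` → a = [38, 81, 37, 74]
`b.append(906)` → b = [8, 1, 4, 906]
`print(a)` → prints [38, 81, 37, 74]
`print(b)` → prints [8, 1, 4, 906]

Answer:
[38, 81, 37, 74]
[8, 1, 4, 906]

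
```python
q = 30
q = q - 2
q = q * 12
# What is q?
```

Trace:
`q = 30` → q = 30
`q = q - 2` → q = 28
`q = q * 12` → q = 336
So q = 336

Answer: 336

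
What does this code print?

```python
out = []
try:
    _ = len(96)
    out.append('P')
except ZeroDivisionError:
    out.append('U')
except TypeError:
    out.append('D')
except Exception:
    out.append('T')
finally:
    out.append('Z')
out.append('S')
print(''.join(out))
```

Execution trace: 'D' (except TypeError) → 'Z' (finally) → 'S' (after the try/except). Output: DZS

Answer: DZS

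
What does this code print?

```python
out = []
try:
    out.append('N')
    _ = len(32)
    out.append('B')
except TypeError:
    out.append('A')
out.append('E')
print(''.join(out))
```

Execution trace: 'N' (try body) → 'A' (except TypeError) → 'E' (after the try/except). Output: NAE

Answer: NAE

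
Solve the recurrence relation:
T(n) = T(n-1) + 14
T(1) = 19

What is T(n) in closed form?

Unrolling: T(n) = T(1) + 14·(n-1) = 19 + 14(n-1) = 14n + 5.

Answer: T(n) = 14n + 5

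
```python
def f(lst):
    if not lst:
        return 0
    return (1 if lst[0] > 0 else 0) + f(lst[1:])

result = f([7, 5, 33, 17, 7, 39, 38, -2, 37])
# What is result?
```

Count of positive elements in [7, 5, 33, 17, 7, 39, 38, -2, 37] = 8

Answer: 8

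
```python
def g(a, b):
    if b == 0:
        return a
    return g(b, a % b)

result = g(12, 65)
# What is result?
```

g(12, 65) -> g(65, 12) -> g(12, 5) -> g(5, 2) -> g(2, 1) -> g(1, 0) -> 1

Answer: 1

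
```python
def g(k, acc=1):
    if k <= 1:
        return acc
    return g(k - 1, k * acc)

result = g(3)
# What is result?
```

Accumulator trace (n, acc): (3, 1) -> (2, 3) -> (1, 6) -> return 6

Answer: 6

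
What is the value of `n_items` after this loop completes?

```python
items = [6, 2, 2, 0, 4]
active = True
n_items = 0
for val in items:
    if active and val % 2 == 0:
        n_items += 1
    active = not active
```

Count even values at even positions
`n_items` takes the values: 0 → 1 → 2 → 3

Answer: 3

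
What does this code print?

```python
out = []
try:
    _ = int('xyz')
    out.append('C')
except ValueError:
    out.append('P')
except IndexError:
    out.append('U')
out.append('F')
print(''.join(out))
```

Execution trace: 'P' (except ValueError) → 'F' (after the try/except). Output: PF

Answer: PF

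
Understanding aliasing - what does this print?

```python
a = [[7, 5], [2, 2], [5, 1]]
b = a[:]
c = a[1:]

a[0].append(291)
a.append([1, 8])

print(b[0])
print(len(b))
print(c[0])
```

Key concept: slice with nested mutation.
Step by step:
`a = [[7, 5], [2, 2], [5, 1]]` → a = [[7, 5], [2, 2], [5, 1]]
`b = a[:]` → b = [[7, 5], [2, 2], [5, 1]]
`c = a[1:]` → c = [[2, 2], [5, 1]]
`a[0].append(291)` → a = [[7, 5, 291], [2, 2], [5, 1]]; b = [[7, 5, 291], [2, 2], [5, 1]]
`a.append([1, 8])` → a = [[7, 5, 291], [2, 2], [5, 1], [1, 8]]
`print(b[0])` → prints [7, 5, 291]
`print(len(b))` → prints 3
`print(c[0])` → prints [2, 2]

Answer:
[7, 5, 291]
3
[2, 2]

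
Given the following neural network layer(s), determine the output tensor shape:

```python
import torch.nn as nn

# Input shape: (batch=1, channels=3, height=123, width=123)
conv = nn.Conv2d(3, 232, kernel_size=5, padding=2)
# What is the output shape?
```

Input: (1, 3, 123, 123) -> Output: (1, 232, 123, 123)

Answer: (1, 232, 123, 123)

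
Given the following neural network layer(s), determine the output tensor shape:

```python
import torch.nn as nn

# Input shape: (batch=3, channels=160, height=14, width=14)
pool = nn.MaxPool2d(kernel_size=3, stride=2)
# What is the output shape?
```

Input: (3, 160, 14, 14) -> Output: (3, 160, 6, 6)

Answer: (3, 160, 6, 6)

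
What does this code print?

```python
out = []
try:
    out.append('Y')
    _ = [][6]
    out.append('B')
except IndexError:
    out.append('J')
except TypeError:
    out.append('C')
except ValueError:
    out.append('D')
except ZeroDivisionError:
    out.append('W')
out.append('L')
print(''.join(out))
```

Execution trace: 'Y' (try body) → 'J' (except IndexError) → 'L' (after the try/except). Output: YJL

Answer: YJL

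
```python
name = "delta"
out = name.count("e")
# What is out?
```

Trace:
`name = "delta"` → name = 'delta'
`out = name.count("e")` → out = 1
So out = 1

Answer: 1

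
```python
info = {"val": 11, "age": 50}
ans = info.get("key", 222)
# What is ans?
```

Trace:
`info = {"val": 11, "age": 50}` → info = {'val': 11, 'age': 50}
`ans = info.get("key", 222)` → ans = 222
So ans = 222

Answer: 222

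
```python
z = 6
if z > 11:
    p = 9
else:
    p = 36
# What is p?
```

Trace:
`z = 6` → z = 6
`if z > 11: ...` → z > 11 is False, take else branch → p = 36
So p = 36

Answer: 36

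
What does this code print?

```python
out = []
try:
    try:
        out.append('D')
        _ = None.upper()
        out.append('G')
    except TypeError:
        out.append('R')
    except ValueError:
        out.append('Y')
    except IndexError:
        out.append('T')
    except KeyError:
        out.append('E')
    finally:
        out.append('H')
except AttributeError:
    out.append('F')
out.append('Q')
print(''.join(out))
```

Execution trace: 'D' (try body) → 'H' (finally) → 'F' (outer except AttributeError) → 'Q' (after the try/except). Output: DHFQ

Answer: DHFQ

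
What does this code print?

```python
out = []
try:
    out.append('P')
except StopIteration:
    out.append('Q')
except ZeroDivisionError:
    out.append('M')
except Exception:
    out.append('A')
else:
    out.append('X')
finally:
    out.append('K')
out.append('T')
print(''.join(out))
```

Execution trace: 'P' (try body, no exception) → 'X' (else) → 'K' (finally) → 'T' (after the try/except). Output: PXKT

Answer: PXKT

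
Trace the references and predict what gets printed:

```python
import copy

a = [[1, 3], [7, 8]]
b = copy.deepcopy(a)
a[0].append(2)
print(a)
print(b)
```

Key concept: deep copy is fully independent.
Step by step:
`a = [[1, 3], [7, 8]]` → a = [[1, 3], [7, 8]]
`b = copy.deepcopy(a)` → b = [[1, 3], [7, 8]]
`a[0].append(2)` → a = [[1, 3, 2], [7, 8]]
`print(a)` → prints [[1, 3, 2], [7, 8]]
`print(b)` → prints [[1, 3], [7, 8]]

Answer:
[[1, 3, 2], [7, 8]]
[[1, 3], [7, 8]]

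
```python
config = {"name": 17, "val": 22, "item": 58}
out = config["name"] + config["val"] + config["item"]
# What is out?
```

Trace:
`config = {"name": 17, "val": 22, "item": 58}` → config = {'name': 17, 'val': 22, 'item': 58}
`out = config["name"] + config["val"] + config["item"]` → out = 97
So out = 97

Answer: 97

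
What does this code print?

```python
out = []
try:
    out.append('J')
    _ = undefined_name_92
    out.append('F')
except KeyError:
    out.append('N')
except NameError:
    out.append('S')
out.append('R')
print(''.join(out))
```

Execution trace: 'J' (try body) → 'S' (except NameError) → 'R' (after the try/except). Output: JSR

Answer: JSR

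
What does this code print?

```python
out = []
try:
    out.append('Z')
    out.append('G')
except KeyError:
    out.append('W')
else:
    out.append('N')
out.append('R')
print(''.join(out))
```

Execution trace: 'Z' (try body) → 'G' (try body, no exception) → 'N' (else) → 'R' (after the try/except). Output: ZGNR

Answer: ZGNR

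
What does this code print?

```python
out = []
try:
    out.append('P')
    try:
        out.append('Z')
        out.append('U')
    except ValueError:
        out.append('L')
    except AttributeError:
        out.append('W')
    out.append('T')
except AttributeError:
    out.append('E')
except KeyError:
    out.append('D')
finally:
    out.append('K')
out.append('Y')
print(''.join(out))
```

Execution trace: 'P' (try body) → 'Z' (inner try body) → 'U' (inner try body, no exception) → 'T' (try body, no exception) → 'K' (finally) → 'Y' (after the try/except). Output: PZUTKY

Answer: PZUTKY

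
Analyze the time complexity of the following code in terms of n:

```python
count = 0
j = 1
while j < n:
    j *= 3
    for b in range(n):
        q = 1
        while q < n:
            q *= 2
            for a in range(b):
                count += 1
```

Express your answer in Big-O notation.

Each loop level contributes: log n × n × log n × n. Multiplying the contributions gives O(n^2 log² n).

Answer: O(n^2 log² n)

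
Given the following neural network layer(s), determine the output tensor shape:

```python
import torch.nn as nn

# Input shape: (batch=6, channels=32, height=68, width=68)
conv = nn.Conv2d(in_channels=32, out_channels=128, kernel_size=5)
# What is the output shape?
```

Input: (6, 32, 68, 68) -> Output: (6, 128, 64, 64)

Answer: (6, 128, 64, 64)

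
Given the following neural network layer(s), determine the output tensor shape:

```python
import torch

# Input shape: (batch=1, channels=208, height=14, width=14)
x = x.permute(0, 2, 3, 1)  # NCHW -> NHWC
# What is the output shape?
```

Input: (1, 208, 14, 14) -> Output: (1, 14, 14, 208)

Answer: (1, 14, 14, 208)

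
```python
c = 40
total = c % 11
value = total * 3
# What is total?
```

Trace:
`c = 40` → c = 40
`total = c % 11` → total = 7
`value = total * 3` → value = 21
So total = 7

Answer: 7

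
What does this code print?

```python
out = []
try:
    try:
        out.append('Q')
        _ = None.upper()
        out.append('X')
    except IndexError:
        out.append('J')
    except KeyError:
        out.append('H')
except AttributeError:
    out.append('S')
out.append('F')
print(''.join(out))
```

Execution trace: 'Q' (try body) → 'S' (outer except AttributeError) → 'F' (after the try/except). Output: QSF

Answer: QSF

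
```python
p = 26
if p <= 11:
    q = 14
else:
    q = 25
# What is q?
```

Trace:
`p = 26` → p = 26
`if p <= 11: ...` → p <= 11 is False, take else branch → q = 25
So q = 25

Answer: 25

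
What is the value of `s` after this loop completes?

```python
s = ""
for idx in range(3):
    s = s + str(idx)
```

Concatenate digits 0 to 2
`s` takes the values: "" → "0" → "01" → "012"

Answer: "012"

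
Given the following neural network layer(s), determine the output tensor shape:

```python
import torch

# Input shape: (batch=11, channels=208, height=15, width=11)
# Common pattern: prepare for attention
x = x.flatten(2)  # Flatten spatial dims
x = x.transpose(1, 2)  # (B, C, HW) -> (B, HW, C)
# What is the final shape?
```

Input: (11, 208, 15, 11) -> after flatten(2): (11, 208, 165) -> Output: (11, 165, 208)

Answer: (11, 165, 208)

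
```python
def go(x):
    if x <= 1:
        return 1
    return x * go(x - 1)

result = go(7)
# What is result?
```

go(7) = 7 * 6 * 5 * 4 * 3 * 2 * 1 = 5040

Answer: 5040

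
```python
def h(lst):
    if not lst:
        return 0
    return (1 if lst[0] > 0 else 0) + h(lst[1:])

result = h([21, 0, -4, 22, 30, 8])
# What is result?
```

Count of positive elements in [21, 0, -4, 22, 30, 8] = 4

Answer: 4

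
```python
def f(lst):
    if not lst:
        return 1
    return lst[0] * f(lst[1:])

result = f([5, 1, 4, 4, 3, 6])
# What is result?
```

Product over [5, 1, 4, 4, 3, 6] = 5 * 1 * 4 * 4 * 3 * 6 = 1440

Answer: 1440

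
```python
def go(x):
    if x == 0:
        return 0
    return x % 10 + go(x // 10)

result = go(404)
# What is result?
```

Sum of digits of 404: 4 + 0 + 4 = 8

Answer: 8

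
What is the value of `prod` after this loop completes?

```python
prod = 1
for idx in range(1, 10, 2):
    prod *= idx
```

Product of 1, 3, 5, ... up to 9
`prod` takes the values: 1 → 3 → 15 → 105 → 945

Answer: 945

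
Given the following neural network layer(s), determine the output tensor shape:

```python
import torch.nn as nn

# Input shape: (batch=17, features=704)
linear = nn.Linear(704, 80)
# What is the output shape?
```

Input: (17, 704) -> Output: (17, 80)

Answer: (17, 80)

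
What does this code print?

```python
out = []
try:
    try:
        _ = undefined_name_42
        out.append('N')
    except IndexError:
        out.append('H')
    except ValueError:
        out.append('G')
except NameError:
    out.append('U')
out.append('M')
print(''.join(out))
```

Execution trace: 'U' (outer except NameError) → 'M' (after the try/except). Output: UM

Answer: UM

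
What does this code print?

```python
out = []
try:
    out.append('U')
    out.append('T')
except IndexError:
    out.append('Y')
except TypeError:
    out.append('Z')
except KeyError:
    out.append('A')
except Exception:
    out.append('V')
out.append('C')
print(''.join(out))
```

Execution trace: 'U' (try body) → 'T' (try body, no exception) → 'C' (after the try/except). Output: UTC

Answer: UTC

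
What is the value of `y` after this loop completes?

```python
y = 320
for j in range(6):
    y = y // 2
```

Halve 6 times: 320 // 2^6 = 5
`y` takes the values: 320 → 160 → 80 → 40 → 20 → 10 → 5

Answer: 5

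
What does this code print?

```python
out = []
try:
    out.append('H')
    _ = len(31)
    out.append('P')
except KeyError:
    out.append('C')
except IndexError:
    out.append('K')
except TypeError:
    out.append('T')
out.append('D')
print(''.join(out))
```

Execution trace: 'H' (try body) → 'T' (except TypeError) → 'D' (after the try/except). Output: HTD

Answer: HTD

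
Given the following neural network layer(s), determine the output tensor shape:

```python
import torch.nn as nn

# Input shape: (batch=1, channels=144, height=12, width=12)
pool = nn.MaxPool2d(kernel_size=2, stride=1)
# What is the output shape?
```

Input: (1, 144, 12, 12) -> Output: (1, 144, 11, 11)

Answer: (1, 144, 11, 11)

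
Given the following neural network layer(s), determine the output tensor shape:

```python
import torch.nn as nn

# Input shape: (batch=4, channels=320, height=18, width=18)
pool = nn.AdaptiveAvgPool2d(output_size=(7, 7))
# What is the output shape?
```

Input: (4, 320, 18, 18) -> Output: (4, 320, 7, 7)

Answer: (4, 320, 7, 7)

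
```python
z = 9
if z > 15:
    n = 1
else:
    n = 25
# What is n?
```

Trace:
`z = 9` → z = 9
`if z > 15: ...` → z > 15 is False, take else branch → n = 25
So n = 25

Answer: 25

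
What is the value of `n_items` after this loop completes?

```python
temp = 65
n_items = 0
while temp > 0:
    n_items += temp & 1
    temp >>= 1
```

Count set bits in 65 (binary: 0b1000001)
`n_items` takes the values: 0 → 1 → 2

Answer: 2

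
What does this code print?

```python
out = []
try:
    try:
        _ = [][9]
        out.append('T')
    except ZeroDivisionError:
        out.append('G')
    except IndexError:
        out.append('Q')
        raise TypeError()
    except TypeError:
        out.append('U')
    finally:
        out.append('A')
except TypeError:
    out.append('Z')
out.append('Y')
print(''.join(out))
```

Execution trace: 'Q' (inner except IndexError) → 'A' (inner finally) → 'Z' (outer except TypeError) → 'Y' (after the try/except). Output: QAZY

Answer: QAZY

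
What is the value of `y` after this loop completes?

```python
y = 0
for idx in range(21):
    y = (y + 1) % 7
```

Increment mod 7, 21 times = 0
`y` takes the values: 0 → 1 → 2 → 3 → 4 → 5 → 6 → 0 → 1 → 2 → 3 → 4 → 5 → 6 → 0 → 1 → 2 → 3 → 4 → 5 → 6 → 0

Answer: 0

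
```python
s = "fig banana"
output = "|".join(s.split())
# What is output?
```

Trace:
`s = "fig banana"` → s = 'fig banana'
`output = "|".join(s.split())` → output = 'fig|banana'
So output = 'fig|banana'

Answer: 'fig|banana'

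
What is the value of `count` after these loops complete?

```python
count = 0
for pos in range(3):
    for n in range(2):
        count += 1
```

3 * 2 = 6
`count` takes the values: 0 → 1 → 2 → 3 → 4 → 5 → 6

Answer: 6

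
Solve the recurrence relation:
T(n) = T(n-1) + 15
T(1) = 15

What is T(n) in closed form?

Unrolling: T(n) = T(1) + 15·(n-1) = 15 + 15(n-1) = 15n.

Answer: T(n) = 15n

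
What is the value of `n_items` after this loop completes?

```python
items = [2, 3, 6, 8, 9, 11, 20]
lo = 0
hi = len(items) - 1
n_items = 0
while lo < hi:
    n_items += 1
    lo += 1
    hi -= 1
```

Iterations until pointers meet (list length 7)
`n_items` takes the values: 0 → 1 → 2 → 3

Answer: 3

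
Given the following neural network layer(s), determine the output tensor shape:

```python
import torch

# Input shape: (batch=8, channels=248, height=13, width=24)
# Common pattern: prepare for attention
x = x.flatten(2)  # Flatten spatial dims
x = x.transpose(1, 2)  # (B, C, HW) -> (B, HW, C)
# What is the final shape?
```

Input: (8, 248, 13, 24) -> after flatten(2): (8, 248, 312) -> Output: (8, 312, 248)

Answer: (8, 312, 248)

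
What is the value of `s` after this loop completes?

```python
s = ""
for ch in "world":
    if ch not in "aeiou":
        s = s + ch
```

Remove vowels from 'world'
`s` takes the values: "" → "w" → "wr" → "wrl" → "wrld"

Answer: "wrld"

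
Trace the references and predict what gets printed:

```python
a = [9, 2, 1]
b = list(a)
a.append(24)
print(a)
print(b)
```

Key concept: list() constructor creates copy.
Step by step:
`a = [9, 2, 1]` → a = [9, 2, 1]
`b = list(a)` → b = [9, 2, 1]
`a.append(24)` → a = [9, 2, 1, 24]
`print(a)` → prints [9, 2, 1, 24]
`print(b)` → prints [9, 2, 1]

Answer:
[9, 2, 1, 24]
[9, 2, 1]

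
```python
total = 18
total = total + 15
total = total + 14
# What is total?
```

Trace:
`total = 18` → total = 18
`total = total + 15` → total = 33
`total = total + 14` → total = 47
So total = 47

Answer: 47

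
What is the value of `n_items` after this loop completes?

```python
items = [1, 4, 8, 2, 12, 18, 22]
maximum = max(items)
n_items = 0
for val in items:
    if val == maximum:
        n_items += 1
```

Count of max value 22 in [1, 4, 8, 2, 12, 18, 22]
`n_items` takes the values: 0 → 1

Answer: 1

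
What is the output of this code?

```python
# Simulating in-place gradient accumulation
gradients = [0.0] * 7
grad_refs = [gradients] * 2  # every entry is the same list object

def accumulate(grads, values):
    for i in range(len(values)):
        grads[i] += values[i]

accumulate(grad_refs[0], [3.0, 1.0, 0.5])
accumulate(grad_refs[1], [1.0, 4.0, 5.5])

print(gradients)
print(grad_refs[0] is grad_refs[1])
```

Key concept: gradient accumulation aliasing.
Step by step:
`gradients = [0.0] * 7` → gradients = [0.0, 0.0, 0.0, 0.0, 0.0, 0.0, 0.0]
`grad_refs = [gradients] * 2` → grad_refs = [[0.0, 0.0, 0.0, 0.0, 0.0, 0.0, 0.0], [0.0, 0.0, 0.0, 0.0, 0.0, 0.0, 0.0]]
`accumulate(grad_refs[0], [3.0, 1.0, 0.5])` → gradients = [3.0, 1.0, 0.5, 0.0, 0.0, 0.0, 0.0]; grad_refs = [[3.0, 1.0, 0.5, 0.0, 0.0, 0.0, 0.0], [3.0, 1.0, 0.5, 0.0, 0.0, 0.0, 0.0]]
`accumulate(grad_refs[1], [1.0, 4.0, 5.5])` → gradients = [4.0, 5.0, 6.0, 0.0, 0.0, 0.0, 0.0]; grad_refs = [[4.0, 5.0, 6.0, 0.0, 0.0, 0.0, 0.0], [4.0, 5.0, 6.0, 0.0, 0.0, 0.0, 0.0]]
`print(gradients)` → prints [4.0, 5.0, 6.0, 0.0, 0.0, 0.0, 0.0]
`print(grad_refs[0] is grad_refs[1])` → prints True

Answer:
[4.0, 5.0, 6.0, 0.0, 0.0, 0.0, 0.0]
True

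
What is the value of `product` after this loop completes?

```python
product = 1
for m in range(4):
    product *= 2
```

2^4 = 16
`product` takes the values: 1 → 2 → 4 → 8 → 16

Answer: 16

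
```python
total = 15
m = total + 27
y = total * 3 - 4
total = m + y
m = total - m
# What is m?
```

Trace:
`total = 15` → total = 15
`m = total + 27` → m = 42
`y = total * 3 - 4` → y = 41
`total = m + y` → total = 83
`m = total - m` → m = 41
So m = 41

Answer: 41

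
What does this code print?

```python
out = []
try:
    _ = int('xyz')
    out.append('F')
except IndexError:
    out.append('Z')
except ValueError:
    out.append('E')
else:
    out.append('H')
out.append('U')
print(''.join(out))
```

Execution trace: 'E' (except ValueError) → 'U' (after the try/except). Output: EU

Answer: EU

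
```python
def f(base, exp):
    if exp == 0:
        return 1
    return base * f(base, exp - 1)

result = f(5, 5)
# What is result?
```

f(5, 5) = 5 * 5 * 5 * 5 * 5 = 3125

Answer: 3125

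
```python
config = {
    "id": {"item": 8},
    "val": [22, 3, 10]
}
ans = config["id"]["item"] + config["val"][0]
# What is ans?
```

Trace:
`config = { ...` → config = {'id': {'item': 8}, 'val': [22, 3, 10]}
`ans = config["id"]["item"] + config["val"][0]` → ans = 30
So ans = 30

Answer: 30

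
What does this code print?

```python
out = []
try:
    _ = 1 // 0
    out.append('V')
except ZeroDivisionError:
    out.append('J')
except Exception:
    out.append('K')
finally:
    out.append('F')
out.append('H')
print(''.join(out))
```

Execution trace: 'J' (except ZeroDivisionError) → 'F' (finally) → 'H' (after the try/except). Output: JFH

Answer: JFH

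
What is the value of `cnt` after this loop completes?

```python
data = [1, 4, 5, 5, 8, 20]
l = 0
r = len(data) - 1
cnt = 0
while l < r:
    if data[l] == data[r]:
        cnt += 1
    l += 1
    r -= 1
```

Count matching pairs from ends
`cnt` takes the values: 0 → 1

Answer: 1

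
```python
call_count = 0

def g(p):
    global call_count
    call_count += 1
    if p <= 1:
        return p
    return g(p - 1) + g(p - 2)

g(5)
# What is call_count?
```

Calls(p) = 1 + Calls(p-1) + Calls(p-2); Calls(0)=Calls(1)=1. For p=5 this gives 15.

Answer: 15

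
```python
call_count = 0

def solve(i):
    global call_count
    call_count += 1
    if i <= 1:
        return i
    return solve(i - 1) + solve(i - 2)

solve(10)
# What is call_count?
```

Calls(i) = 1 + Calls(i-1) + Calls(i-2); Calls(0)=Calls(1)=1. For i=10 this gives 177.

Answer: 177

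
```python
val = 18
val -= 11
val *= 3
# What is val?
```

Trace:
`val = 18` → val = 18
`val -= 11` → val = 7
`val *= 3` → val = 21
So val = 21

Answer: 21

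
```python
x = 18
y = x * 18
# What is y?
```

Trace:
`x = 18` → x = 18
`y = x * 18` → y = 324
So y = 324

Answer: 324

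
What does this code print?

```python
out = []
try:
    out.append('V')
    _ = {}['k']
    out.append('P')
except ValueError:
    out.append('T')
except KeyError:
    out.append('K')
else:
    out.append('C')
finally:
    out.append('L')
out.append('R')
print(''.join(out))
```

Execution trace: 'V' (try body) → 'K' (except KeyError) → 'L' (finally) → 'R' (after the try/except). Output: VKLR

Answer: VKLR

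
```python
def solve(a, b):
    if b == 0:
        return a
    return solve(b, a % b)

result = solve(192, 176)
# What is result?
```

solve(192, 176) -> solve(176, 16) -> solve(16, 0) -> 16

Answer: 16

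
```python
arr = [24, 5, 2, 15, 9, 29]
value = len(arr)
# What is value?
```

Trace:
`arr = [24, 5, 2, 15, 9, 29]` → arr = [24, 5, 2, 15, 9, 29]
`value = len(arr)` → value = 6
So value = 6

Answer: 6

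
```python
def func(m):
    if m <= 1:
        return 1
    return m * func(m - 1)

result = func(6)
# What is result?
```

func(6) = 6 * 5 * 4 * 3 * 2 * 1 = 720

Answer: 720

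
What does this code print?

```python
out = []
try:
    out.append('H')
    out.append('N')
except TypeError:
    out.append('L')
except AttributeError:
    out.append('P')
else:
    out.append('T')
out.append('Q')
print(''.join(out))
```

Execution trace: 'H' (try body) → 'N' (try body, no exception) → 'T' (else) → 'Q' (after the try/except). Output: HNTQ

Answer: HNTQ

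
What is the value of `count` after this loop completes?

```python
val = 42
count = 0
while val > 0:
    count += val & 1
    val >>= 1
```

Count set bits in 42 (binary: 0b101010)
`count` takes the values: 0 → 1 → 2 → 3

Answer: 3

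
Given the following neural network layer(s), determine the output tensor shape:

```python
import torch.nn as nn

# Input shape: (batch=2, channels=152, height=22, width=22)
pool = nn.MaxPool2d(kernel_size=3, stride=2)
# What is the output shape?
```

Input: (2, 152, 22, 22) -> Output: (2, 152, 10, 10)

Answer: (2, 152, 10, 10)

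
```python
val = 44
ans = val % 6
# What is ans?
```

Trace:
`val = 44` → val = 44
`ans = val % 6` → ans = 2
So ans = 2

Answer: 2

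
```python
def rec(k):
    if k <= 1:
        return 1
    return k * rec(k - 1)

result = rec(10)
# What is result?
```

rec(10) = 10 * 9 * 8 * 7 * 6 * 5 * 4 * 3 * 2 * 1 = 3628800

Answer: 3628800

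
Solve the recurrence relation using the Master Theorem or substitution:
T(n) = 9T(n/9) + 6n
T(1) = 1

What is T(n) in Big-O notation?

By Master Theorem: a=9, b=9, f(n)=6n. Since log_9(9) = 1 and f(n) = Θ(n^1), Case 2 applies. T(n) = O(n log n).

Answer: O(n log n)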